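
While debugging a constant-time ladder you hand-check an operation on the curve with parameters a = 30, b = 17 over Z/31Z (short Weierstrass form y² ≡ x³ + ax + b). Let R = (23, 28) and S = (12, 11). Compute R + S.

(3, 17)

(23, 28) + (12, 11). λ = (11 - 28)/(12 - 23) ≡ 14/20 mod 31. 20⁻¹ ≡ 14 (mod 31), so λ ≡ 10.
  x = λ² - 23 - 12 = 100 - 35 ≡ 3; y = λ·(23 - 3) - 28 ≡ 17. → (3, 17)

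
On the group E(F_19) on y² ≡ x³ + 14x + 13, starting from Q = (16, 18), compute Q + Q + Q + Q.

(4, 0)

Repeated addition: build up to 4Q.
2Q: tangent at (16, 18): λ = (3·16² + 14)/(2·18) ≡ 3/17. 17⁻¹ ≡ 9 (mod 19) since 17·9 = 153 ≡ 1, so λ ≡ 3·9 ≡ 8.
  x = λ² - 16 - 16 = 64 - 32 ≡ 13; y = λ·(16 - 13) - 18 ≡ 6. → (13, 6)
3Q: (13, 6) + (16, 18). λ = (18 - 6)/(16 - 13) ≡ 12/3 mod 19. 3⁻¹ ≡ 13 (mod 19) since 3·13 = 39 ≡ 1, so λ ≡ 4.
  x = λ² - 13 - 16 = 16 - 29 ≡ 6; y = λ·(13 - 6) - 6 ≡ 3. → (6, 3)
4Q: (6, 3) + (16, 18). λ = (18 - 3)/(16 - 6) ≡ 15/10 mod 19. 10⁻¹ ≡ 2 (mod 19), so λ ≡ 11.
  x = λ² - 6 - 16 = 121 - 22 ≡ 4; y = λ·(6 - 4) - 3 ≡ 0. → (4, 0)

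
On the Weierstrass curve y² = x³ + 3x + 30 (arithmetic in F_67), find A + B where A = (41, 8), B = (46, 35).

(44, 16)

(41, 8) + (46, 35). λ = (35 - 8)/(46 - 41) ≡ 27/5 mod 67. 5⁻¹ ≡ 27 (mod 67), so λ ≡ 59.
  x = λ² - 41 - 46 = 3481 - 87 ≡ 44; y = λ·(41 - 44) - 8 ≡ 16. → (44, 16)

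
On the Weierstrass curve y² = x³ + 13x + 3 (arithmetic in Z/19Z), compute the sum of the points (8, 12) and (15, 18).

(8, 12) + (15, 18). λ = (18 - 12)/(15 - 8) ≡ 6/7 mod 19. 7⁻¹ ≡ 11 (mod 19), so λ ≡ 9.
  x = λ² - 8 - 15 = 81 - 23 ≡ 1; y = λ·(8 - 1) - 12 ≡ 13. → (1, 13)

(1, 13)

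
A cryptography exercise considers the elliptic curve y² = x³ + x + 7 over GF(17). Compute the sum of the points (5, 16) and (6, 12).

(5, 16) + (6, 12). λ = (12 - 16)/(6 - 5) ≡ 13/1 mod 17. 1⁻¹ ≡ 1 (mod 17) since 1·1 = 1 ≡ 1, so λ ≡ 13.
  x = λ² - 5 - 6 = 169 - 11 ≡ 5; y = λ·(5 - 5) - 16 ≡ 1. → (5, 1)

(5, 1)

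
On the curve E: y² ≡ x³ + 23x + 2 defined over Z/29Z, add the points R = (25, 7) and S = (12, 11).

(25, 7) + (12, 11). λ = (11 - 7)/(12 - 25) ≡ 4/16 mod 29. 16⁻¹ ≡ 20 (mod 29), so λ ≡ 22.
  x = λ² - 25 - 12 = 484 - 37 ≡ 12; y = λ·(25 - 12) - 7 ≡ 18. → (12, 18)

(12, 18)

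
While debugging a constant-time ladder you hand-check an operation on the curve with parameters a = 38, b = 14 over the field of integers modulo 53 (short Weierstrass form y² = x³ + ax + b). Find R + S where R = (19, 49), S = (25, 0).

(33, 30)

(19, 49) + (25, 0). λ = (0 - 49)/(25 - 19) ≡ 4/6 mod 53. 6⁻¹ ≡ 9 (mod 53) since 6·9 = 54 ≡ 1, so λ ≡ 36.
  x = λ² - 19 - 25 = 1296 - 44 ≡ 33; y = λ·(19 - 33) - 49 ≡ 30. → (33, 30)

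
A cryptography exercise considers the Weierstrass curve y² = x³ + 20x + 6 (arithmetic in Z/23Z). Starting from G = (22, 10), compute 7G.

Repeated addition: build up to 7G.
2G: tangent at (22, 10): λ = (3·22² + 20)/(2·10) ≡ 0/20. 20⁻¹ ≡ 15 (mod 23), so λ ≡ 0·15 ≡ 0.
  x = λ² - 22 - 22 = 0 - 44 ≡ 2; y = λ·(22 - 2) - 10 ≡ 13. → (2, 13)
3G: (2, 13) + (22, 10). λ = (10 - 13)/(22 - 2) ≡ 20/20 mod 23. 20⁻¹ ≡ 15 (mod 23), so λ ≡ 1.
  x = λ² - 2 - 22 = 1 - 24 ≡ 0; y = λ·(2 - 0) - 13 ≡ 12. → (0, 12)
4G: (0, 12) + (22, 10). λ = (10 - 12)/(22 - 0) ≡ 21/22 mod 23. 22⁻¹ ≡ 22 (mod 23) since 22·22 = 484 ≡ 1, so λ ≡ 2.
  x = λ² - 0 - 22 = 4 - 22 ≡ 5; y = λ·(0 - 5) - 12 ≡ 1. → (5, 1)
5G: (5, 1) + (22, 10). λ = (10 - 1)/(22 - 5) ≡ 9/17 mod 23. 17⁻¹ ≡ 19 (mod 23) since 17·19 = 323 ≡ 1, so λ ≡ 10.
  x = λ² - 5 - 22 = 100 - 27 ≡ 4; y = λ·(5 - 4) - 1 ≡ 9. → (4, 9)
6G: (4, 9) + (22, 10). λ = (10 - 9)/(22 - 4) ≡ 1/18 mod 23. 18⁻¹ ≡ 9 (mod 23), so λ ≡ 9.
  x = λ² - 4 - 22 = 81 - 26 ≡ 9; y = λ·(4 - 9) - 9 ≡ 15. → (9, 15)
7G: (9, 15) + (22, 10). λ = (10 - 15)/(22 - 9) ≡ 18/13 mod 23. 13⁻¹ ≡ 16 (mod 23), so λ ≡ 12.
  x = λ² - 9 - 22 = 144 - 31 ≡ 21; y = λ·(9 - 21) - 15 ≡ 2. → (21, 2)

(21, 2)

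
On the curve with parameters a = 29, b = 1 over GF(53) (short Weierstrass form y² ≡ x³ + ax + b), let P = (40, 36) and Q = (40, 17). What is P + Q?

The two points share x = 40 and their y-coordinates satisfy 36 + 17 ≡ 0 (mod 53), so they are inverses. Their sum is O.

O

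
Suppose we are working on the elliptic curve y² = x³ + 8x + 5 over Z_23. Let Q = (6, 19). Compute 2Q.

(20, 0)

tangent at (6, 19): λ = (3·6² + 8)/(2·19) ≡ 1/15. 15⁻¹ ≡ 20 (mod 23) since 15·20 = 300 ≡ 1, so λ ≡ 1·20 ≡ 20.
  x = λ² - 6 - 6 = 400 - 12 ≡ 20; y = λ·(6 - 20) - 19 ≡ 0. → (20, 0)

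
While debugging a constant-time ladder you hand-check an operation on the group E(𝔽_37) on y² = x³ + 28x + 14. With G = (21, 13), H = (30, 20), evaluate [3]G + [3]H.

(20, 8)

First 3G:
Repeated addition: build up to 3G.
2G: tangent at (21, 13): λ = (3·21² + 28)/(2·13) ≡ 19/26. 26⁻¹ ≡ 10 (mod 37), so λ ≡ 19·10 ≡ 5.
  x = λ² - 21 - 21 = 25 - 42 ≡ 20; y = λ·(21 - 20) - 13 ≡ 29. → (20, 29)
3G: (20, 29) + (21, 13). λ = (13 - 29)/(21 - 20) ≡ 21/1 mod 37. 1⁻¹ ≡ 1 (mod 37), so λ ≡ 21.
  x = λ² - 20 - 21 = 441 - 41 ≡ 30; y = λ·(20 - 30) - 29 ≡ 20. → (30, 20)
3G = (30, 20).
Next 3H:
Repeated addition: build up to 3H.
2H: tangent at (30, 20): λ = (3·30² + 28)/(2·20) ≡ 27/3. 3⁻¹ ≡ 25 (mod 37) since 3·25 = 75 ≡ 1, so λ ≡ 27·25 ≡ 9.
  x = λ² - 30 - 30 = 81 - 60 ≡ 21; y = λ·(30 - 21) - 20 ≡ 24. → (21, 24)
3H: (21, 24) + (30, 20). λ = (20 - 24)/(30 - 21) ≡ 33/9 mod 37. 9⁻¹ ≡ 33 (mod 37), so λ ≡ 16.
  x = λ² - 21 - 30 = 256 - 51 ≡ 20; y = λ·(21 - 20) - 24 ≡ 29. → (20, 29)
3H = (20, 29).
Finally 3G + 3H:
(30, 20) + (20, 29). λ = (29 - 20)/(20 - 30) ≡ 9/27 mod 37. 27⁻¹ ≡ 11 (mod 37), so λ ≡ 25.
  x = λ² - 30 - 20 = 625 - 50 ≡ 20; y = λ·(30 - 20) - 20 ≡ 8. → (20, 8)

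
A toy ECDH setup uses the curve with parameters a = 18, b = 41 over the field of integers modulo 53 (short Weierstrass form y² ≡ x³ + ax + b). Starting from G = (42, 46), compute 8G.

Double-and-add on 8 = (1000)₂. Start with G = (42, 46) for the leading 1-bit.
double: tangent at (42, 46): λ = (3·42² + 18)/(2·46) ≡ 10/39. 39⁻¹ ≡ 34 (mod 53), so λ ≡ 10·34 ≡ 22.
  x = λ² - 42 - 42 = 484 - 84 ≡ 29; y = λ·(42 - 29) - 46 ≡ 28. → (29, 28)
double: tangent at (29, 28): λ = (3·29² + 18)/(2·28) ≡ 50/3. 3⁻¹ ≡ 18 (mod 53) since 3·18 = 54 ≡ 1, so λ ≡ 50·18 ≡ 52.
  x = λ² - 29 - 29 = 2704 - 58 ≡ 49; y = λ·(29 - 49) - 28 ≡ 45. → (49, 45)
double: tangent at (49, 45): λ = (3·49² + 18)/(2·45) ≡ 13/37. 37⁻¹ ≡ 43 (mod 53), so λ ≡ 13·43 ≡ 29.
  x = λ² - 49 - 49 = 841 - 98 ≡ 1; y = λ·(49 - 1) - 45 ≡ 22. → (1, 22)

(1, 22)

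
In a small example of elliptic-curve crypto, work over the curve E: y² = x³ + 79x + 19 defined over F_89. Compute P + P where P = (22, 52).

tangent at (22, 52): λ = (3·22² + 79)/(2·52) ≡ 18/15. 15⁻¹ ≡ 6 (mod 89), so λ ≡ 18·6 ≡ 19.
  x = λ² - 22 - 22 = 361 - 44 ≡ 50; y = λ·(22 - 50) - 52 ≡ 39. → (50, 39)

(50, 39)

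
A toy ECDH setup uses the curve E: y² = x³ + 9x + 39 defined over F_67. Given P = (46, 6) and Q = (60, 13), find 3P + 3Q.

(15, 20)

First 3P:
Repeated addition: build up to 3P.
2P: tangent at (46, 6): λ = (3·46² + 9)/(2·6) ≡ 59/12. 12⁻¹ ≡ 28 (mod 67) since 12·28 = 336 ≡ 1, so λ ≡ 59·28 ≡ 44.
  x = λ² - 46 - 46 = 1936 - 92 ≡ 35; y = λ·(46 - 35) - 6 ≡ 9. → (35, 9)
3P: (35, 9) + (46, 6). λ = (6 - 9)/(46 - 35) ≡ 64/11 mod 67. 11⁻¹ ≡ 61 (mod 67) since 11·61 = 671 ≡ 1, so λ ≡ 18.
  x = λ² - 35 - 46 = 324 - 81 ≡ 42; y = λ·(35 - 42) - 9 ≡ 66. → (42, 66)
3P = (42, 66).
Next 3Q:
Repeated addition: build up to 3Q.
2Q: tangent at (60, 13): λ = (3·60² + 9)/(2·13) ≡ 22/26. 26⁻¹ ≡ 49 (mod 67) since 26·49 = 1274 ≡ 1, so λ ≡ 22·49 ≡ 6.
  x = λ² - 60 - 60 = 36 - 120 ≡ 50; y = λ·(60 - 50) - 13 ≡ 47. → (50, 47)
3Q: (50, 47) + (60, 13). λ = (13 - 47)/(60 - 50) ≡ 33/10 mod 67. 10⁻¹ ≡ 47 (mod 67), so λ ≡ 10.
  x = λ² - 50 - 60 = 100 - 110 ≡ 57; y = λ·(50 - 57) - 47 ≡ 17. → (57, 17)
3Q = (57, 17).
Finally 3P + 3Q:
(42, 66) + (57, 17). λ = (17 - 66)/(57 - 42) ≡ 18/15 mod 67. 15⁻¹ ≡ 9 (mod 67), so λ ≡ 28.
  x = λ² - 42 - 57 = 784 - 99 ≡ 15; y = λ·(42 - 15) - 66 ≡ 20. → (15, 20)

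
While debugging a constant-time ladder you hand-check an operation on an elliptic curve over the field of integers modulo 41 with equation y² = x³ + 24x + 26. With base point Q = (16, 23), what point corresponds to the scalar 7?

Repeated addition: build up to 7Q.
2Q: tangent at (16, 23): λ = (3·16² + 24)/(2·23) ≡ 13/5. 5⁻¹ ≡ 33 (mod 41) since 5·33 = 165 ≡ 1, so λ ≡ 13·33 ≡ 19.
  x = λ² - 16 - 16 = 361 - 32 ≡ 1; y = λ·(16 - 1) - 23 ≡ 16. → (1, 16)
3Q: (1, 16) + (16, 23). λ = (23 - 16)/(16 - 1) ≡ 7/15 mod 41. 15⁻¹ ≡ 11 (mod 41), so λ ≡ 36.
  x = λ² - 1 - 16 = 1296 - 17 ≡ 8; y = λ·(1 - 8) - 16 ≡ 19. → (8, 19)
4Q: (8, 19) + (16, 23). λ = (23 - 19)/(16 - 8) ≡ 4/8 mod 41. 8⁻¹ ≡ 36 (mod 41), so λ ≡ 21.
  x = λ² - 8 - 16 = 441 - 24 ≡ 7; y = λ·(8 - 7) - 19 ≡ 2. → (7, 2)
5Q: (7, 2) + (16, 23). λ = (23 - 2)/(16 - 7) ≡ 21/9 mod 41. 9⁻¹ ≡ 32 (mod 41) since 9·32 = 288 ≡ 1, so λ ≡ 16.
  x = λ² - 7 - 16 = 256 - 23 ≡ 28; y = λ·(7 - 28) - 2 ≡ 31. → (28, 31)
6Q: (28, 31) + (16, 23). λ = (23 - 31)/(16 - 28) ≡ 33/29 mod 41. 29⁻¹ ≡ 17 (mod 41), so λ ≡ 28.
  x = λ² - 28 - 16 = 784 - 44 ≡ 2; y = λ·(28 - 2) - 31 ≡ 0. → (2, 0)
7Q: (2, 0) + (16, 23). λ = (23 - 0)/(16 - 2) ≡ 23/14 mod 41. 14⁻¹ ≡ 3 (mod 41) since 14·3 = 42 ≡ 1, so λ ≡ 28.
  x = λ² - 2 - 16 = 784 - 18 ≡ 28; y = λ·(2 - 28) - 0 ≡ 10. → (28, 10)

(28, 10)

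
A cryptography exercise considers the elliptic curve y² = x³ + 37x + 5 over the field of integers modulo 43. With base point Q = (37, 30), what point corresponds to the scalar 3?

(16, 7)

Repeated addition: build up to 3Q.
2Q: tangent at (37, 30): λ = (3·37² + 37)/(2·30) ≡ 16/17. 17⁻¹ ≡ 38 (mod 43), so λ ≡ 16·38 ≡ 6.
  x = λ² - 37 - 37 = 36 - 74 ≡ 5; y = λ·(37 - 5) - 30 ≡ 33. → (5, 33)
3Q: (5, 33) + (37, 30). λ = (30 - 33)/(37 - 5) ≡ 40/32 mod 43. 32⁻¹ ≡ 39 (mod 43) since 32·39 = 1248 ≡ 1, so λ ≡ 12.
  x = λ² - 5 - 37 = 144 - 42 ≡ 16; y = λ·(5 - 16) - 33 ≡ 7. → (16, 7)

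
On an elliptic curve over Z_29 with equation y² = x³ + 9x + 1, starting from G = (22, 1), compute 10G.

Double-and-add on 10 = (1010)₂. Start with G = (22, 1) for the leading 1-bit.
double: tangent at (22, 1): λ = (3·22² + 9)/(2·1) ≡ 11/2. 2⁻¹ ≡ 15 (mod 29) since 2·15 = 30 ≡ 1, so λ ≡ 11·15 ≡ 20.
  x = λ² - 22 - 22 = 400 - 44 ≡ 8; y = λ·(22 - 8) - 1 ≡ 18. → (8, 18)
double: tangent at (8, 18): λ = (3·8² + 9)/(2·18) ≡ 27/7. 7⁻¹ ≡ 25 (mod 29), so λ ≡ 27·25 ≡ 8.
  x = λ² - 8 - 8 = 64 - 16 ≡ 19; y = λ·(8 - 19) - 18 ≡ 10. → (19, 10)
add G: (19, 10) + (22, 1). λ = (1 - 10)/(22 - 19) ≡ 20/3 mod 29. 3⁻¹ ≡ 10 (mod 29), so λ ≡ 26.
  x = λ² - 19 - 22 = 676 - 41 ≡ 26; y = λ·(19 - 26) - 10 ≡ 11. → (26, 11)
double: tangent at (26, 11): λ = (3·26² + 9)/(2·11) ≡ 7/22. 22⁻¹ ≡ 4 (mod 29) since 22·4 = 88 ≡ 1, so λ ≡ 7·4 ≡ 28.
  x = λ² - 26 - 26 = 784 - 52 ≡ 7; y = λ·(26 - 7) - 11 ≡ 28. → (7, 28)

(7, 28)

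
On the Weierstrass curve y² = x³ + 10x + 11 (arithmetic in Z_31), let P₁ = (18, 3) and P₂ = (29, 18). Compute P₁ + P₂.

(18, 3) + (29, 18). λ = (18 - 3)/(29 - 18) ≡ 15/11 mod 31. 11⁻¹ ≡ 17 (mod 31) since 11·17 = 187 ≡ 1, so λ ≡ 7.
  x = λ² - 18 - 29 = 49 - 47 ≡ 2; y = λ·(18 - 2) - 3 ≡ 16. → (2, 16)

(2, 16)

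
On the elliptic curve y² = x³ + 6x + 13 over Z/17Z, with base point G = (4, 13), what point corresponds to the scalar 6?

(0, 9)

Repeated addition: build up to 6G.
2G: tangent at (4, 13): λ = (3·4² + 6)/(2·13) ≡ 3/9. 9⁻¹ ≡ 2 (mod 17) since 9·2 = 18 ≡ 1, so λ ≡ 3·2 ≡ 6.
  x = λ² - 4 - 4 = 36 - 8 ≡ 11; y = λ·(4 - 11) - 13 ≡ 13. → (11, 13)
3G: (11, 13) + (4, 13). λ = (13 - 13)/(4 - 11) ≡ 0/10 mod 17. 10⁻¹ ≡ 12 (mod 17), so λ ≡ 0.
  x = λ² - 11 - 4 = 0 - 15 ≡ 2; y = λ·(11 - 2) - 13 ≡ 4. → (2, 4)
4G: (2, 4) + (4, 13). λ = (13 - 4)/(4 - 2) ≡ 9/2 mod 17. 2⁻¹ ≡ 9 (mod 17) since 2·9 = 18 ≡ 1, so λ ≡ 13.
  x = λ² - 2 - 4 = 169 - 6 ≡ 10; y = λ·(2 - 10) - 4 ≡ 11. → (10, 11)
5G: (10, 11) + (4, 13). λ = (13 - 11)/(4 - 10) ≡ 2/11 mod 17. 11⁻¹ ≡ 14 (mod 17), so λ ≡ 11.
  x = λ² - 10 - 4 = 121 - 14 ≡ 5; y = λ·(10 - 5) - 11 ≡ 10. → (5, 10)
6G: (5, 10) + (4, 13). λ = (13 - 10)/(4 - 5) ≡ 3/16 mod 17. 16⁻¹ ≡ 16 (mod 17), so λ ≡ 14.
  x = λ² - 5 - 4 = 196 - 9 ≡ 0; y = λ·(5 - 0) - 10 ≡ 9. → (0, 9)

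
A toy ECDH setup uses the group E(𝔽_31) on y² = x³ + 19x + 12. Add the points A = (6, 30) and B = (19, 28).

(24, 30)

(6, 30) + (19, 28). λ = (28 - 30)/(19 - 6) ≡ 29/13 mod 31. 13⁻¹ ≡ 12 (mod 31), so λ ≡ 7.
  x = λ² - 6 - 19 = 49 - 25 ≡ 24; y = λ·(6 - 24) - 30 ≡ 30. → (24, 30)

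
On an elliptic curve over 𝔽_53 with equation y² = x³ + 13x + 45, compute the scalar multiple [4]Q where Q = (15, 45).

Double-and-add on 4 = (100)₂. Start with Q = (15, 45) for the leading 1-bit.
double: tangent at (15, 45): λ = (3·15² + 13)/(2·45) ≡ 52/37. 37⁻¹ ≡ 43 (mod 53), so λ ≡ 52·43 ≡ 10.
  x = λ² - 15 - 15 = 100 - 30 ≡ 17; y = λ·(15 - 17) - 45 ≡ 41. → (17, 41)
double: tangent at (17, 41): λ = (3·17² + 13)/(2·41) ≡ 32/29. 29⁻¹ ≡ 11 (mod 53), so λ ≡ 32·11 ≡ 34.
  x = λ² - 17 - 17 = 1156 - 34 ≡ 9; y = λ·(17 - 9) - 41 ≡ 19. → (9, 19)

(9, 19)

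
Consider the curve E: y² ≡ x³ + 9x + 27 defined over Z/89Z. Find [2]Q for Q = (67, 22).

tangent at (67, 22): λ = (3·67² + 9)/(2·22) ≡ 37/44. 44⁻¹ ≡ 87 (mod 89), so λ ≡ 37·87 ≡ 15.
  x = λ² - 67 - 67 = 225 - 134 ≡ 2; y = λ·(67 - 2) - 22 ≡ 63. → (2, 63)

(2, 63)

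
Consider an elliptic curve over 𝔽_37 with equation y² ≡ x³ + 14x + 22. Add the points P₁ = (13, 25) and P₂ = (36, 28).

(13, 25) + (36, 28). λ = (28 - 25)/(36 - 13) ≡ 3/23 mod 37. 23⁻¹ ≡ 29 (mod 37), so λ ≡ 13.
  x = λ² - 13 - 36 = 169 - 49 ≡ 9; y = λ·(13 - 9) - 25 ≡ 27. → (9, 27)

(9, 27)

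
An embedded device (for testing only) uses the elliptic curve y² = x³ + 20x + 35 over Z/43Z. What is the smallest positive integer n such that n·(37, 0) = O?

2

2P: (37, 0) + (37, 0): same x and y₁ ≡ -y₂, so the sum is O.
2P = O, so the order is 2.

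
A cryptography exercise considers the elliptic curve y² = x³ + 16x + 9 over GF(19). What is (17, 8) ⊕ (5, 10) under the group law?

(6, 6)

(17, 8) + (5, 10). λ = (10 - 8)/(5 - 17) ≡ 2/7 mod 19. 7⁻¹ ≡ 11 (mod 19), so λ ≡ 3.
  x = λ² - 17 - 5 = 9 - 22 ≡ 6; y = λ·(17 - 6) - 8 ≡ 6. → (6, 6)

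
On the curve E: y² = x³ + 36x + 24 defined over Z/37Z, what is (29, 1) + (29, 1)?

tangent at (29, 1): λ = (3·29² + 36)/(2·1) ≡ 6/2. 2⁻¹ ≡ 19 (mod 37), so λ ≡ 6·19 ≡ 3.
  x = λ² - 29 - 29 = 9 - 58 ≡ 25; y = λ·(29 - 25) - 1 ≡ 11. → (25, 11)

(25, 11)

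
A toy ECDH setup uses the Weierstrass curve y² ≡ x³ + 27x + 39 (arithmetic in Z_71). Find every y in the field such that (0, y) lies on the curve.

x³ + 27x + 39 = 39 ≡ 39 (mod 71).
39 is a non-residue mod 71; no y exists.

none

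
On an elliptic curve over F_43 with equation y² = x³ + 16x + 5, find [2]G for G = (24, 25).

tangent at (24, 25): λ = (3·24² + 16)/(2·25) ≡ 24/7. 7⁻¹ ≡ 37 (mod 43) since 7·37 = 259 ≡ 1, so λ ≡ 24·37 ≡ 28.
  x = λ² - 24 - 24 = 784 - 48 ≡ 5; y = λ·(24 - 5) - 25 ≡ 34. → (5, 34)

(5, 34)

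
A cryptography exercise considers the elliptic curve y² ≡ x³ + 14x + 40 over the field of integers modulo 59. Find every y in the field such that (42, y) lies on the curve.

9, 50

x³ + 14x + 40 = 74716 ≡ 22 (mod 59).
Square roots of 22 mod 59: 9 and 50 (since 9² = 81 ≡ 22).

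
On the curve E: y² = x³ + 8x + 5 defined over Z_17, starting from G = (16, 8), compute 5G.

Repeated addition: build up to 5G.
2G: tangent at (16, 8): λ = (3·16² + 8)/(2·8) ≡ 11/16. 16⁻¹ ≡ 16 (mod 17), so λ ≡ 11·16 ≡ 6.
  x = λ² - 16 - 16 = 36 - 32 ≡ 4; y = λ·(16 - 4) - 8 ≡ 13. → (4, 13)
3G: (4, 13) + (16, 8). λ = (8 - 13)/(16 - 4) ≡ 12/12 mod 17. 12⁻¹ ≡ 10 (mod 17), so λ ≡ 1.
  x = λ² - 4 - 16 = 1 - 20 ≡ 15; y = λ·(4 - 15) - 13 ≡ 10. → (15, 10)
4G: (15, 10) + (16, 8). λ = (8 - 10)/(16 - 15) ≡ 15/1 mod 17. 1⁻¹ ≡ 1 (mod 17) since 1·1 = 1 ≡ 1, so λ ≡ 15.
  x = λ² - 15 - 16 = 225 - 31 ≡ 7; y = λ·(15 - 7) - 10 ≡ 8. → (7, 8)
5G: (7, 8) + (16, 8). λ = (8 - 8)/(16 - 7) ≡ 0/9 mod 17. 9⁻¹ ≡ 2 (mod 17), so λ ≡ 0.
  x = λ² - 7 - 16 = 0 - 23 ≡ 11; y = λ·(7 - 11) - 8 ≡ 9. → (11, 9)

(11, 9)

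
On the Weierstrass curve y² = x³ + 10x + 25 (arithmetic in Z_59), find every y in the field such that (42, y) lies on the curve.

x³ + 10x + 25 = 74533 ≡ 16 (mod 59).
Square roots of 16 mod 59: 4 and 55 (since 4² = 16 ≡ 16).

4, 55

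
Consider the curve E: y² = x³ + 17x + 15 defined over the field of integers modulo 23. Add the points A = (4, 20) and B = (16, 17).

(4, 20) + (16, 17). λ = (17 - 20)/(16 - 4) ≡ 20/12 mod 23. 12⁻¹ ≡ 2 (mod 23), so λ ≡ 17.
  x = λ² - 4 - 16 = 289 - 20 ≡ 16; y = λ·(4 - 16) - 20 ≡ 6. → (16, 6)

(16, 6)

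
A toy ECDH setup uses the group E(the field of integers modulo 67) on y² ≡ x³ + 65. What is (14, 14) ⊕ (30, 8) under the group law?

(20, 5)

(14, 14) + (30, 8). λ = (8 - 14)/(30 - 14) ≡ 61/16 mod 67. 16⁻¹ ≡ 21 (mod 67), so λ ≡ 8.
  x = λ² - 14 - 30 = 64 - 44 ≡ 20; y = λ·(14 - 20) - 14 ≡ 5. → (20, 5)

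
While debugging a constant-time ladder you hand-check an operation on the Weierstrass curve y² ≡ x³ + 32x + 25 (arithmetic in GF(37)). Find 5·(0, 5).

(28, 28)

Write P = (0, 5).
Repeated addition: build up to 5P.
2P: tangent at (0, 5): λ = (3·0² + 32)/(2·5) ≡ 32/10. 10⁻¹ ≡ 26 (mod 37), so λ ≡ 32·26 ≡ 18.
  x = λ² - 0 - 0 = 324 - 0 ≡ 28; y = λ·(0 - 28) - 5 ≡ 9. → (28, 9)
3P: (28, 9) + (0, 5). λ = (5 - 9)/(0 - 28) ≡ 33/9 mod 37. 9⁻¹ ≡ 33 (mod 37) since 9·33 = 297 ≡ 1, so λ ≡ 16.
  x = λ² - 28 - 0 = 256 - 28 ≡ 6; y = λ·(28 - 6) - 9 ≡ 10. → (6, 10)
4P: (6, 10) + (0, 5). λ = (5 - 10)/(0 - 6) ≡ 32/31 mod 37. 31⁻¹ ≡ 6 (mod 37) since 31·6 = 186 ≡ 1, so λ ≡ 7.
  x = λ² - 6 - 0 = 49 - 6 ≡ 6; y = λ·(6 - 6) - 10 ≡ 27. → (6, 27)
5P: (6, 27) + (0, 5). λ = (5 - 27)/(0 - 6) ≡ 15/31 mod 37. 31⁻¹ ≡ 6 (mod 37) since 31·6 = 186 ≡ 1, so λ ≡ 16.
  x = λ² - 6 - 0 = 256 - 6 ≡ 28; y = λ·(6 - 28) - 27 ≡ 28. → (28, 28)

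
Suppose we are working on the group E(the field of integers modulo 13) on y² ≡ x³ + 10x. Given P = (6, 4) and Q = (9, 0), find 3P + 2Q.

First 3P:
Repeated addition: build up to 3P.
2P: tangent at (6, 4): λ = (3·6² + 10)/(2·4) ≡ 1/8. 8⁻¹ ≡ 5 (mod 13), so λ ≡ 1·5 ≡ 5.
  x = λ² - 6 - 6 = 25 - 12 ≡ 0; y = λ·(6 - 0) - 4 ≡ 0. → (0, 0)
3P: (0, 0) + (6, 4). λ = (4 - 0)/(6 - 0) ≡ 4/6 mod 13. 6⁻¹ ≡ 11 (mod 13), so λ ≡ 5.
  x = λ² - 0 - 6 = 25 - 6 ≡ 6; y = λ·(0 - 6) - 0 ≡ 9. → (6, 9)
3P = (6, 9).
Next 2Q:
Repeated addition: build up to 2Q.
2Q: (9, 0) + (9, 0): same x and y₁ ≡ -y₂, so the sum is O.
2Q = O.
Finally 3P + 2Q:
(6, 9) + O = (6, 9) (identity).

(6, 9)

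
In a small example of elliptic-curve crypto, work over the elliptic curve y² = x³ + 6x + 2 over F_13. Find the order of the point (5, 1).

2P: tangent at (5, 1): λ = (3·5² + 6)/(2·1) ≡ 3/2. 2⁻¹ ≡ 7 (mod 13) since 2·7 = 14 ≡ 1, so λ ≡ 3·7 ≡ 8.
  x = λ² - 5 - 5 = 64 - 10 ≡ 2; y = λ·(5 - 2) - 1 ≡ 10. → (2, 10)
3P: (2, 10) + (5, 1). λ = (1 - 10)/(5 - 2) ≡ 4/3 mod 13. 3⁻¹ ≡ 9 (mod 13) since 3·9 = 27 ≡ 1, so λ ≡ 10.
  x = λ² - 2 - 5 = 100 - 7 ≡ 2; y = λ·(2 - 2) - 10 ≡ 3. → (2, 3)
4P: (2, 3) + (5, 1). λ = (1 - 3)/(5 - 2) ≡ 11/3 mod 13. 3⁻¹ ≡ 9 (mod 13) since 3·9 = 27 ≡ 1, so λ ≡ 8.
  x = λ² - 2 - 5 = 64 - 7 ≡ 5; y = λ·(2 - 5) - 3 ≡ 12. → (5, 12)
5P: (5, 12) + (5, 1): same x and y₁ ≡ -y₂, so the sum is O.
5P = O, so the order is 5.

5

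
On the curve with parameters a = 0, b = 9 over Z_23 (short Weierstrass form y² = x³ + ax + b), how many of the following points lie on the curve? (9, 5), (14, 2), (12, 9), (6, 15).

(9, 5): 5² ≡ 2, rhs ≡ 2 → on.
(14, 2): 2² ≡ 4, rhs ≡ 16 → off.
(12, 9): 9² ≡ 12, rhs ≡ 12 → on.
(6, 15): 15² ≡ 18, rhs ≡ 18 → on.

3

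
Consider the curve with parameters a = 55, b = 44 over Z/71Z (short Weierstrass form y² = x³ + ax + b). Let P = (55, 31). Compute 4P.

(25, 2)

Repeated addition: build up to 4P.
2P: tangent at (55, 31): λ = (3·55² + 55)/(2·31) ≡ 42/62. 62⁻¹ ≡ 63 (mod 71), so λ ≡ 42·63 ≡ 19.
  x = λ² - 55 - 55 = 361 - 110 ≡ 38; y = λ·(55 - 38) - 31 ≡ 8. → (38, 8)
3P: (38, 8) + (55, 31). λ = (31 - 8)/(55 - 38) ≡ 23/17 mod 71. 17⁻¹ ≡ 46 (mod 71) since 17·46 = 782 ≡ 1, so λ ≡ 64.
  x = λ² - 38 - 55 = 4096 - 93 ≡ 27; y = λ·(38 - 27) - 8 ≡ 57. → (27, 57)
4P: (27, 57) + (55, 31). λ = (31 - 57)/(55 - 27) ≡ 45/28 mod 71. 28⁻¹ ≡ 33 (mod 71) since 28·33 = 924 ≡ 1, so λ ≡ 65.
  x = λ² - 27 - 55 = 4225 - 82 ≡ 25; y = λ·(27 - 25) - 57 ≡ 2. → (25, 2)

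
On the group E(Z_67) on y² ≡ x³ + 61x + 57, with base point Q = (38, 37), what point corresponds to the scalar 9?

(9, 53)

Repeated addition: build up to 9Q.
2Q: tangent at (38, 37): λ = (3·38² + 61)/(2·37) ≡ 38/7. 7⁻¹ ≡ 48 (mod 67) since 7·48 = 336 ≡ 1, so λ ≡ 38·48 ≡ 15.
  x = λ² - 38 - 38 = 225 - 76 ≡ 15; y = λ·(38 - 15) - 37 ≡ 40. → (15, 40)
3Q: (15, 40) + (38, 37). λ = (37 - 40)/(38 - 15) ≡ 64/23 mod 67. 23⁻¹ ≡ 35 (mod 67), so λ ≡ 29.
  x = λ² - 15 - 38 = 841 - 53 ≡ 51; y = λ·(15 - 51) - 40 ≡ 55. → (51, 55)
4Q: (51, 55) + (38, 37). λ = (37 - 55)/(38 - 51) ≡ 49/54 mod 67. 54⁻¹ ≡ 36 (mod 67), so λ ≡ 22.
  x = λ² - 51 - 38 = 484 - 89 ≡ 60; y = λ·(51 - 60) - 55 ≡ 15. → (60, 15)
5Q: (60, 15) + (38, 37). λ = (37 - 15)/(38 - 60) ≡ 22/45 mod 67. 45⁻¹ ≡ 3 (mod 67), so λ ≡ 66.
  x = λ² - 60 - 38 = 4356 - 98 ≡ 37; y = λ·(60 - 37) - 15 ≡ 29. → (37, 29)
6Q: (37, 29) + (38, 37). λ = (37 - 29)/(38 - 37) ≡ 8/1 mod 67. 1⁻¹ ≡ 1 (mod 67), so λ ≡ 8.
  x = λ² - 37 - 38 = 64 - 75 ≡ 56; y = λ·(37 - 56) - 29 ≡ 20. → (56, 20)
7Q: (56, 20) + (38, 37). λ = (37 - 20)/(38 - 56) ≡ 17/49 mod 67. 49⁻¹ ≡ 26 (mod 67), so λ ≡ 40.
  x = λ² - 56 - 38 = 1600 - 94 ≡ 32; y = λ·(56 - 32) - 20 ≡ 2. → (32, 2)
8Q: (32, 2) + (38, 37). λ = (37 - 2)/(38 - 32) ≡ 35/6 mod 67. 6⁻¹ ≡ 56 (mod 67) since 6·56 = 336 ≡ 1, so λ ≡ 17.
  x = λ² - 32 - 38 = 289 - 70 ≡ 18; y = λ·(32 - 18) - 2 ≡ 35. → (18, 35)
9Q: (18, 35) + (38, 37). λ = (37 - 35)/(38 - 18) ≡ 2/20 mod 67. 20⁻¹ ≡ 57 (mod 67) since 20·57 = 1140 ≡ 1, so λ ≡ 47.
  x = λ² - 18 - 38 = 2209 - 56 ≡ 9; y = λ·(18 - 9) - 35 ≡ 53. → (9, 53)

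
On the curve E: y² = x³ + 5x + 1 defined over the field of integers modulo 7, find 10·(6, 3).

Write G = (6, 3).
Repeated addition: build up to 10G.
2G: tangent at (6, 3): λ = (3·6² + 5)/(2·3) ≡ 1/6. 6⁻¹ ≡ 6 (mod 7), so λ ≡ 1·6 ≡ 6.
  x = λ² - 6 - 6 = 36 - 12 ≡ 3; y = λ·(6 - 3) - 3 ≡ 1. → (3, 1)
3G: (3, 1) + (6, 3). λ = (3 - 1)/(6 - 3) ≡ 2/3 mod 7. 3⁻¹ ≡ 5 (mod 7), so λ ≡ 3.
  x = λ² - 3 - 6 = 9 - 9 ≡ 0; y = λ·(3 - 0) - 1 ≡ 1. → (0, 1)
4G: (0, 1) + (6, 3). λ = (3 - 1)/(6 - 0) ≡ 2/6 mod 7. 6⁻¹ ≡ 6 (mod 7) since 6·6 = 36 ≡ 1, so λ ≡ 5.
  x = λ² - 0 - 6 = 25 - 6 ≡ 5; y = λ·(0 - 5) - 1 ≡ 2. → (5, 2)
5G: (5, 2) + (6, 3). λ = (3 - 2)/(6 - 5) ≡ 1/1 mod 7. 1⁻¹ ≡ 1 (mod 7), so λ ≡ 1.
  x = λ² - 5 - 6 = 1 - 11 ≡ 4; y = λ·(5 - 4) - 2 ≡ 6. → (4, 6)
6G: (4, 6) + (6, 3). λ = (3 - 6)/(6 - 4) ≡ 4/2 mod 7. 2⁻¹ ≡ 4 (mod 7), so λ ≡ 2.
  x = λ² - 4 - 6 = 4 - 10 ≡ 1; y = λ·(4 - 1) - 6 ≡ 0. → (1, 0)
7G: (1, 0) + (6, 3). λ = (3 - 0)/(6 - 1) ≡ 3/5 mod 7. 5⁻¹ ≡ 3 (mod 7) since 5·3 = 15 ≡ 1, so λ ≡ 2.
  x = λ² - 1 - 6 = 4 - 7 ≡ 4; y = λ·(1 - 4) - 0 ≡ 1. → (4, 1)
8G: (4, 1) + (6, 3). λ = (3 - 1)/(6 - 4) ≡ 2/2 mod 7. 2⁻¹ ≡ 4 (mod 7), so λ ≡ 1.
  x = λ² - 4 - 6 = 1 - 10 ≡ 5; y = λ·(4 - 5) - 1 ≡ 5. → (5, 5)
9G: (5, 5) + (6, 3). λ = (3 - 5)/(6 - 5) ≡ 5/1 mod 7. 1⁻¹ ≡ 1 (mod 7), so λ ≡ 5.
  x = λ² - 5 - 6 = 25 - 11 ≡ 0; y = λ·(5 - 0) - 5 ≡ 6. → (0, 6)
10G: (0, 6) + (6, 3). λ = (3 - 6)/(6 - 0) ≡ 4/6 mod 7. 6⁻¹ ≡ 6 (mod 7), so λ ≡ 3.
  x = λ² - 0 - 6 = 9 - 6 ≡ 3; y = λ·(0 - 3) - 6 ≡ 6. → (3, 6)

(3, 6)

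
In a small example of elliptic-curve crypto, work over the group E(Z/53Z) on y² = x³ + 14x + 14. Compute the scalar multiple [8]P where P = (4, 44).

Double-and-add on 8 = (1000)₂. Start with P = (4, 44) for the leading 1-bit.
double: tangent at (4, 44): λ = (3·4² + 14)/(2·44) ≡ 9/35. 35⁻¹ ≡ 50 (mod 53), so λ ≡ 9·50 ≡ 26.
  x = λ² - 4 - 4 = 676 - 8 ≡ 32; y = λ·(4 - 32) - 44 ≡ 23. → (32, 23)
double: tangent at (32, 23): λ = (3·32² + 14)/(2·23) ≡ 12/46. 46⁻¹ ≡ 15 (mod 53) since 46·15 = 690 ≡ 1, so λ ≡ 12·15 ≡ 21.
  x = λ² - 32 - 32 = 441 - 64 ≡ 6; y = λ·(32 - 6) - 23 ≡ 46. → (6, 46)
double: tangent at (6, 46): λ = (3·6² + 14)/(2·46) ≡ 16/39. 39⁻¹ ≡ 34 (mod 53), so λ ≡ 16·34 ≡ 14.
  x = λ² - 6 - 6 = 196 - 12 ≡ 25; y = λ·(6 - 25) - 46 ≡ 6. → (25, 6)

(25, 6)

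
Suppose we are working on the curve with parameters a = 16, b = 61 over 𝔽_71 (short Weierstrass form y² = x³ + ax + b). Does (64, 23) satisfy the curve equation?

yes

y² = 23² ≡ 32; x³ + 16x + 61 = 263229 ≡ 32 (mod 71). 32 = 32.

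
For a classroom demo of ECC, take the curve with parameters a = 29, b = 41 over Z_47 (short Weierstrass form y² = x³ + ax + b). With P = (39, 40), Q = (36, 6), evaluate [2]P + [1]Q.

First 2P:
Repeated addition: build up to 2P.
2P: tangent at (39, 40): λ = (3·39² + 29)/(2·40) ≡ 33/33. 33⁻¹ ≡ 10 (mod 47), so λ ≡ 33·10 ≡ 1.
  x = λ² - 39 - 39 = 1 - 78 ≡ 17; y = λ·(39 - 17) - 40 ≡ 29. → (17, 29)
2P = (17, 29).
Finally 2P + Q:
(17, 29) + (36, 6). λ = (6 - 29)/(36 - 17) ≡ 24/19 mod 47. 19⁻¹ ≡ 5 (mod 47), so λ ≡ 26.
  x = λ² - 17 - 36 = 676 - 53 ≡ 12; y = λ·(17 - 12) - 29 ≡ 7. → (12, 7)

(12, 7)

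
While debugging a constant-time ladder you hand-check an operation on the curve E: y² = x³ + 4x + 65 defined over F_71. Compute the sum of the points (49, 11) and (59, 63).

(49, 11) + (59, 63). λ = (63 - 11)/(59 - 49) ≡ 52/10 mod 71. 10⁻¹ ≡ 64 (mod 71) since 10·64 = 640 ≡ 1, so λ ≡ 62.
  x = λ² - 49 - 59 = 3844 - 108 ≡ 44; y = λ·(49 - 44) - 11 ≡ 15. → (44, 15)

(44, 15)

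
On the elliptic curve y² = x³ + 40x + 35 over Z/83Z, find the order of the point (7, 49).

6

2P: tangent at (7, 49): λ = (3·7² + 40)/(2·49) ≡ 21/15. 15⁻¹ ≡ 72 (mod 83), so λ ≡ 21·72 ≡ 18.
  x = λ² - 7 - 7 = 324 - 14 ≡ 61; y = λ·(7 - 61) - 49 ≡ 58. → (61, 58)
3P: (61, 58) + (7, 49). λ = (49 - 58)/(7 - 61) ≡ 74/29 mod 83. 29⁻¹ ≡ 63 (mod 83) since 29·63 = 1827 ≡ 1, so λ ≡ 14.
  x = λ² - 61 - 7 = 196 - 68 ≡ 45; y = λ·(61 - 45) - 58 ≡ 0. → (45, 0)
4P: (45, 0) + (7, 49). λ = (49 - 0)/(7 - 45) ≡ 49/45 mod 83. 45⁻¹ ≡ 24 (mod 83), so λ ≡ 14.
  x = λ² - 45 - 7 = 196 - 52 ≡ 61; y = λ·(45 - 61) - 0 ≡ 25. → (61, 25)
5P: (61, 25) + (7, 49). λ = (49 - 25)/(7 - 61) ≡ 24/29 mod 83. 29⁻¹ ≡ 63 (mod 83), so λ ≡ 18.
  x = λ² - 61 - 7 = 324 - 68 ≡ 7; y = λ·(61 - 7) - 25 ≡ 34. → (7, 34)
6P: (7, 34) + (7, 49): same x and y₁ ≡ -y₂, so the sum is ∞.
6P = ∞, so the order is 6.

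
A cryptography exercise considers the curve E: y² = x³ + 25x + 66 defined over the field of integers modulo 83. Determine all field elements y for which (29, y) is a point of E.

x³ + 25x + 66 = 25180 ≡ 31 (mod 83).
Square roots of 31 mod 83: 23 and 60 (since 23² = 529 ≡ 31).

23, 60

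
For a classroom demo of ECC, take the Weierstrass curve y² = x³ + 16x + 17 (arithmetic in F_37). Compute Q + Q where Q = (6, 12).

tangent at (6, 12): λ = (3·6² + 16)/(2·12) ≡ 13/24. 24⁻¹ ≡ 17 (mod 37) since 24·17 = 408 ≡ 1, so λ ≡ 13·17 ≡ 36.
  x = λ² - 6 - 6 = 1296 - 12 ≡ 26; y = λ·(6 - 26) - 12 ≡ 8. → (26, 8)

(26, 8)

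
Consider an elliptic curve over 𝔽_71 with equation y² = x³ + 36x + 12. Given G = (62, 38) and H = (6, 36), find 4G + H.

First 4G:
Double-and-add on 4 = (100)₂. Start with G = (62, 38) for the leading 1-bit.
double: tangent at (62, 38): λ = (3·62² + 36)/(2·38) ≡ 66/5. 5⁻¹ ≡ 57 (mod 71) since 5·57 = 285 ≡ 1, so λ ≡ 66·57 ≡ 70.
  x = λ² - 62 - 62 = 4900 - 124 ≡ 19; y = λ·(62 - 19) - 38 ≡ 61. → (19, 61)
double: tangent at (19, 61): λ = (3·19² + 36)/(2·61) ≡ 54/51. 51⁻¹ ≡ 39 (mod 71) since 51·39 = 1989 ≡ 1, so λ ≡ 54·39 ≡ 47.
  x = λ² - 19 - 19 = 2209 - 38 ≡ 41; y = λ·(19 - 41) - 61 ≡ 41. → (41, 41)
4G = (41, 41).
Finally 4G + H:
(41, 41) + (6, 36). λ = (36 - 41)/(6 - 41) ≡ 66/36 mod 71. 36⁻¹ ≡ 2 (mod 71), so λ ≡ 61.
  x = λ² - 41 - 6 = 3721 - 47 ≡ 53; y = λ·(41 - 53) - 41 ≡ 8. → (53, 8)

(53, 8)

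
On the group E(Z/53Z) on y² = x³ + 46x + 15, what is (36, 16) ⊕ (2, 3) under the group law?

(14, 8)

(36, 16) + (2, 3). λ = (3 - 16)/(2 - 36) ≡ 40/19 mod 53. 19⁻¹ ≡ 14 (mod 53), so λ ≡ 30.
  x = λ² - 36 - 2 = 900 - 38 ≡ 14; y = λ·(36 - 14) - 16 ≡ 8. → (14, 8)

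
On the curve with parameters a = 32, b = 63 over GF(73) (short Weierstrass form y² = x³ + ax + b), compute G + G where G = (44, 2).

tangent at (44, 2): λ = (3·44² + 32)/(2·2) ≡ 0/4. 4⁻¹ ≡ 55 (mod 73) since 4·55 = 220 ≡ 1, so λ ≡ 0·55 ≡ 0.
  x = λ² - 44 - 44 = 0 - 88 ≡ 58; y = λ·(44 - 58) - 2 ≡ 71. → (58, 71)

(58, 71)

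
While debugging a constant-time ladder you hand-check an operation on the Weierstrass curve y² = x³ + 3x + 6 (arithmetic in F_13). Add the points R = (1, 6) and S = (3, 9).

(8, 3)

(1, 6) + (3, 9). λ = (9 - 6)/(3 - 1) ≡ 3/2 mod 13. 2⁻¹ ≡ 7 (mod 13) since 2·7 = 14 ≡ 1, so λ ≡ 8.
  x = λ² - 1 - 3 = 64 - 4 ≡ 8; y = λ·(1 - 8) - 6 ≡ 3. → (8, 3)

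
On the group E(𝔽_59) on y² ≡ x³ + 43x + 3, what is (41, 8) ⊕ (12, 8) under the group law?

(41, 8) + (12, 8). λ = (8 - 8)/(12 - 41) ≡ 0/30 mod 59. 30⁻¹ ≡ 2 (mod 59), so λ ≡ 0.
  x = λ² - 41 - 12 = 0 - 53 ≡ 6; y = λ·(41 - 6) - 8 ≡ 51. → (6, 51)

(6, 51)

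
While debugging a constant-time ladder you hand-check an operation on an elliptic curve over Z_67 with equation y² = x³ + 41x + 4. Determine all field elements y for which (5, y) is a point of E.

x³ + 41x + 4 = 334 ≡ 66 (mod 67).
66 is a non-residue mod 67; no y exists.

none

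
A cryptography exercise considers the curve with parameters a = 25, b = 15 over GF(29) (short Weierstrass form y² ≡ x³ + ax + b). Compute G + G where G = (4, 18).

tangent at (4, 18): λ = (3·4² + 25)/(2·18) ≡ 15/7. 7⁻¹ ≡ 25 (mod 29) since 7·25 = 175 ≡ 1, so λ ≡ 15·25 ≡ 27.
  x = λ² - 4 - 4 = 729 - 8 ≡ 25; y = λ·(4 - 25) - 18 ≡ 24. → (25, 24)

(25, 24)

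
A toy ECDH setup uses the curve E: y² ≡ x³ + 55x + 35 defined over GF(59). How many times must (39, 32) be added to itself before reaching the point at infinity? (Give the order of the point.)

4

2P: tangent at (39, 32): λ = (3·39² + 55)/(2·32) ≡ 16/5. 5⁻¹ ≡ 12 (mod 59) since 5·12 = 60 ≡ 1, so λ ≡ 16·12 ≡ 15.
  x = λ² - 39 - 39 = 225 - 78 ≡ 29; y = λ·(39 - 29) - 32 ≡ 0. → (29, 0)
3P: (29, 0) + (39, 32). λ = (32 - 0)/(39 - 29) ≡ 32/10 mod 59. 10⁻¹ ≡ 6 (mod 59) since 10·6 = 60 ≡ 1, so λ ≡ 15.
  x = λ² - 29 - 39 = 225 - 68 ≡ 39; y = λ·(29 - 39) - 0 ≡ 27. → (39, 27)
4P: (39, 27) + (39, 32): same x and y₁ ≡ -y₂, so the sum is the point at infinity.
4P = the point at infinity, so the order is 4.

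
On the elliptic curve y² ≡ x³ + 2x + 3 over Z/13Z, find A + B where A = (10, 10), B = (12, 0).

(10, 10) + (12, 0). λ = (0 - 10)/(12 - 10) ≡ 3/2 mod 13. 2⁻¹ ≡ 7 (mod 13) since 2·7 = 14 ≡ 1, so λ ≡ 8.
  x = λ² - 10 - 12 = 64 - 22 ≡ 3; y = λ·(10 - 3) - 10 ≡ 7. → (3, 7)

(3, 7)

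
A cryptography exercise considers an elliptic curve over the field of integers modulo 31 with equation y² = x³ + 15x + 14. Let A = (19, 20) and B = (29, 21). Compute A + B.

(23, 23)

(19, 20) + (29, 21). λ = (21 - 20)/(29 - 19) ≡ 1/10 mod 31. 10⁻¹ ≡ 28 (mod 31), so λ ≡ 28.
  x = λ² - 19 - 29 = 784 - 48 ≡ 23; y = λ·(19 - 23) - 20 ≡ 23. → (23, 23)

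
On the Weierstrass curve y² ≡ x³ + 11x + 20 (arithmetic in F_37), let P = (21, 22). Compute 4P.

(25, 11)

Repeated addition: build up to 4P.
2P: tangent at (21, 22): λ = (3·21² + 11)/(2·22) ≡ 2/7. 7⁻¹ ≡ 16 (mod 37), so λ ≡ 2·16 ≡ 32.
  x = λ² - 21 - 21 = 1024 - 42 ≡ 20; y = λ·(21 - 20) - 22 ≡ 10. → (20, 10)
3P: (20, 10) + (21, 22). λ = (22 - 10)/(21 - 20) ≡ 12/1 mod 37. 1⁻¹ ≡ 1 (mod 37) since 1·1 = 1 ≡ 1, so λ ≡ 12.
  x = λ² - 20 - 21 = 144 - 41 ≡ 29; y = λ·(20 - 29) - 10 ≡ 30. → (29, 30)
4P: (29, 30) + (21, 22). λ = (22 - 30)/(21 - 29) ≡ 29/29 mod 37. 29⁻¹ ≡ 23 (mod 37) since 29·23 = 667 ≡ 1, so λ ≡ 1.
  x = λ² - 29 - 21 = 1 - 50 ≡ 25; y = λ·(29 - 25) - 30 ≡ 11. → (25, 11)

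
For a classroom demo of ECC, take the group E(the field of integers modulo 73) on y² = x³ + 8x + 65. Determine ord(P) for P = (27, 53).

2P: tangent at (27, 53): λ = (3·27² + 8)/(2·53) ≡ 5/33. 33⁻¹ ≡ 31 (mod 73), so λ ≡ 5·31 ≡ 9.
  x = λ² - 27 - 27 = 81 - 54 ≡ 27; y = λ·(27 - 27) - 53 ≡ 20. → (27, 20)
3P: (27, 20) + (27, 53): same x and y₁ ≡ -y₂, so the sum is the point at infinity.
3P = the point at infinity, so the order is 3.

3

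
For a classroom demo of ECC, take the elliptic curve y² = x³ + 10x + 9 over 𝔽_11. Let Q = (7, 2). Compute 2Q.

(1, 8)

tangent at (7, 2): λ = (3·7² + 10)/(2·2) ≡ 3/4. 4⁻¹ ≡ 3 (mod 11) since 4·3 = 12 ≡ 1, so λ ≡ 3·3 ≡ 9.
  x = λ² - 7 - 7 = 81 - 14 ≡ 1; y = λ·(7 - 1) - 2 ≡ 8. → (1, 8)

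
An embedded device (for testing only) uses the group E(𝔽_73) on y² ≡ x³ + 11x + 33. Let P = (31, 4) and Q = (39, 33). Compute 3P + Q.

(50, 60)

First 3P:
Repeated addition: build up to 3P.
2P: tangent at (31, 4): λ = (3·31² + 11)/(2·4) ≡ 47/8. 8⁻¹ ≡ 64 (mod 73), so λ ≡ 47·64 ≡ 15.
  x = λ² - 31 - 31 = 225 - 62 ≡ 17; y = λ·(31 - 17) - 4 ≡ 60. → (17, 60)
3P: (17, 60) + (31, 4). λ = (4 - 60)/(31 - 17) ≡ 17/14 mod 73. 14⁻¹ ≡ 47 (mod 73) since 14·47 = 658 ≡ 1, so λ ≡ 69.
  x = λ² - 17 - 31 = 4761 - 48 ≡ 41; y = λ·(17 - 41) - 60 ≡ 36. → (41, 36)
3P = (41, 36).
Finally 3P + Q:
(41, 36) + (39, 33). λ = (33 - 36)/(39 - 41) ≡ 70/71 mod 73. 71⁻¹ ≡ 36 (mod 73), so λ ≡ 38.
  x = λ² - 41 - 39 = 1444 - 80 ≡ 50; y = λ·(41 - 50) - 36 ≡ 60. → (50, 60)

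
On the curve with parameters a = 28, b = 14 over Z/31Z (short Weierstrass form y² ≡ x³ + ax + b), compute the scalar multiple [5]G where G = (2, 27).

(30, 4)

Double-and-add on 5 = (101)₂. Start with G = (2, 27) for the leading 1-bit.
double: tangent at (2, 27): λ = (3·2² + 28)/(2·27) ≡ 9/23. 23⁻¹ ≡ 27 (mod 31) since 23·27 = 621 ≡ 1, so λ ≡ 9·27 ≡ 26.
  x = λ² - 2 - 2 = 676 - 4 ≡ 21; y = λ·(2 - 21) - 27 ≡ 6. → (21, 6)
double: tangent at (21, 6): λ = (3·21² + 28)/(2·6) ≡ 18/12. 12⁻¹ ≡ 13 (mod 31) since 12·13 = 156 ≡ 1, so λ ≡ 18·13 ≡ 17.
  x = λ² - 21 - 21 = 289 - 42 ≡ 30; y = λ·(21 - 30) - 6 ≡ 27. → (30, 27)
add G: (30, 27) + (2, 27). λ = (27 - 27)/(2 - 30) ≡ 0/3 mod 31. 3⁻¹ ≡ 21 (mod 31) since 3·21 = 63 ≡ 1, so λ ≡ 0.
  x = λ² - 30 - 2 = 0 - 32 ≡ 30; y = λ·(30 - 30) - 27 ≡ 4. → (30, 4)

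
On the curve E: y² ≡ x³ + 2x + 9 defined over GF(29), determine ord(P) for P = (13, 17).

2P: tangent at (13, 17): λ = (3·13² + 2)/(2·17) ≡ 16/5. 5⁻¹ ≡ 6 (mod 29), so λ ≡ 16·6 ≡ 9.
  x = λ² - 13 - 13 = 81 - 26 ≡ 26; y = λ·(13 - 26) - 17 ≡ 11. → (26, 11)
3P: (26, 11) + (13, 17). λ = (17 - 11)/(13 - 26) ≡ 6/16 mod 29. 16⁻¹ ≡ 20 (mod 29) since 16·20 = 320 ≡ 1, so λ ≡ 4.
  x = λ² - 26 - 13 = 16 - 39 ≡ 6; y = λ·(26 - 6) - 11 ≡ 11. → (6, 11)
4P: (6, 11) + (13, 17). λ = (17 - 11)/(13 - 6) ≡ 6/7 mod 29. 7⁻¹ ≡ 25 (mod 29), so λ ≡ 5.
  x = λ² - 6 - 13 = 25 - 19 ≡ 6; y = λ·(6 - 6) - 11 ≡ 18. → (6, 18)
5P: (6, 18) + (13, 17). λ = (17 - 18)/(13 - 6) ≡ 28/7 mod 29. 7⁻¹ ≡ 25 (mod 29) since 7·25 = 175 ≡ 1, so λ ≡ 4.
  x = λ² - 6 - 13 = 16 - 19 ≡ 26; y = λ·(6 - 26) - 18 ≡ 18. → (26, 18)
6P: (26, 18) + (13, 17). λ = (17 - 18)/(13 - 26) ≡ 28/16 mod 29. 16⁻¹ ≡ 20 (mod 29), so λ ≡ 9.
  x = λ² - 26 - 13 = 81 - 39 ≡ 13; y = λ·(26 - 13) - 18 ≡ 12. → (13, 12)
7P: (13, 12) + (13, 17): same x and y₁ ≡ -y₂, so the sum is 𝒪.
7P = 𝒪, so the order is 7.

7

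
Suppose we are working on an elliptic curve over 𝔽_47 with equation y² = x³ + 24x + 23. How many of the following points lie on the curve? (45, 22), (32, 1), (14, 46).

3

(45, 22): 22² ≡ 14, rhs ≡ 14 → on.
(32, 1): 1² ≡ 1, rhs ≡ 1 → on.
(14, 46): 46² ≡ 1, rhs ≡ 1 → on.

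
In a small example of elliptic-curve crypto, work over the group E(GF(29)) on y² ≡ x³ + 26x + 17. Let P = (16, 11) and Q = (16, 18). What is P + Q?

The two points share x = 16 and their y-coordinates satisfy 11 + 18 ≡ 0 (mod 29), so they are inverses. Their sum is 𝒪.

O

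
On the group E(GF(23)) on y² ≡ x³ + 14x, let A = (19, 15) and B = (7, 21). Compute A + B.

(19, 15) + (7, 21). λ = (21 - 15)/(7 - 19) ≡ 6/11 mod 23. 11⁻¹ ≡ 21 (mod 23), so λ ≡ 11.
  x = λ² - 19 - 7 = 121 - 26 ≡ 3; y = λ·(19 - 3) - 15 ≡ 0. → (3, 0)

(3, 0)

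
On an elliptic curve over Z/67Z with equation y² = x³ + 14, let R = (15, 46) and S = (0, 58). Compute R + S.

(15, 46) + (0, 58). λ = (58 - 46)/(0 - 15) ≡ 12/52 mod 67. 52⁻¹ ≡ 58 (mod 67), so λ ≡ 26.
  x = λ² - 15 - 0 = 676 - 15 ≡ 58; y = λ·(15 - 58) - 46 ≡ 42. → (58, 42)

(58, 42)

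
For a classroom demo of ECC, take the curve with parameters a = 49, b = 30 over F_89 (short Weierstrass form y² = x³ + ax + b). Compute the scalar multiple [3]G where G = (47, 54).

(21, 68)

Repeated addition: build up to 3G.
2G: tangent at (47, 54): λ = (3·47² + 49)/(2·54) ≡ 1/19. 19⁻¹ ≡ 75 (mod 89) since 19·75 = 1425 ≡ 1, so λ ≡ 1·75 ≡ 75.
  x = λ² - 47 - 47 = 5625 - 94 ≡ 13; y = λ·(47 - 13) - 54 ≡ 4. → (13, 4)
3G: (13, 4) + (47, 54). λ = (54 - 4)/(47 - 13) ≡ 50/34 mod 89. 34⁻¹ ≡ 55 (mod 89), so λ ≡ 80.
  x = λ² - 13 - 47 = 6400 - 60 ≡ 21; y = λ·(13 - 21) - 4 ≡ 68. → (21, 68)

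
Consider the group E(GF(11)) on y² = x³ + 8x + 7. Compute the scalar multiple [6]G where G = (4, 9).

(2, 8)

Double-and-add on 6 = (110)₂. Start with G = (4, 9) for the leading 1-bit.
double: tangent at (4, 9): λ = (3·4² + 8)/(2·9) ≡ 1/7. 7⁻¹ ≡ 8 (mod 11), so λ ≡ 1·8 ≡ 8.
  x = λ² - 4 - 4 = 64 - 8 ≡ 1; y = λ·(4 - 1) - 9 ≡ 4. → (1, 4)
add G: (1, 4) + (4, 9). λ = (9 - 4)/(4 - 1) ≡ 5/3 mod 11. 3⁻¹ ≡ 4 (mod 11) since 3·4 = 12 ≡ 1, so λ ≡ 9.
  x = λ² - 1 - 4 = 81 - 5 ≡ 10; y = λ·(1 - 10) - 4 ≡ 3. → (10, 3)
double: tangent at (10, 3): λ = (3·10² + 8)/(2·3) ≡ 0/6. 6⁻¹ ≡ 2 (mod 11), so λ ≡ 0·2 ≡ 0.
  x = λ² - 10 - 10 = 0 - 20 ≡ 2; y = λ·(10 - 2) - 3 ≡ 8. → (2, 8)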